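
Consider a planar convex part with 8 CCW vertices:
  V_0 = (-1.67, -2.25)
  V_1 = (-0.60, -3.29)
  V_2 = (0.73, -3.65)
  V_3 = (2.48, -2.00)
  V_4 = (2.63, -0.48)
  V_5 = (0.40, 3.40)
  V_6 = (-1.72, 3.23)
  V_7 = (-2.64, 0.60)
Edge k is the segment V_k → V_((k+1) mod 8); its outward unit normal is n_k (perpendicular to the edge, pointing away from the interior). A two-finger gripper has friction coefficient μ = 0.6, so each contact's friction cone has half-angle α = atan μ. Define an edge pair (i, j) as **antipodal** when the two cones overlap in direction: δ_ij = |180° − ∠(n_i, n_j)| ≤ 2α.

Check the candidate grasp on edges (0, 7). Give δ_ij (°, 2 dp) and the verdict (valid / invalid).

α = atan 0.6 = 30.96°;  2α = 61.93°
edge 0: e_0 = (+1.07, -1.04);  n_0 = (-0.6970, -0.7171)
edge 7: e_7 = (+0.97, -2.85);  n_7 = (-0.9467, -0.3222)
∠(n_0, n_7) = 27.02°
δ = |180° − 27.02°| = 152.98°
152.98° > 2α = 61.93°  →  invalid

δ = 152.98°, invalid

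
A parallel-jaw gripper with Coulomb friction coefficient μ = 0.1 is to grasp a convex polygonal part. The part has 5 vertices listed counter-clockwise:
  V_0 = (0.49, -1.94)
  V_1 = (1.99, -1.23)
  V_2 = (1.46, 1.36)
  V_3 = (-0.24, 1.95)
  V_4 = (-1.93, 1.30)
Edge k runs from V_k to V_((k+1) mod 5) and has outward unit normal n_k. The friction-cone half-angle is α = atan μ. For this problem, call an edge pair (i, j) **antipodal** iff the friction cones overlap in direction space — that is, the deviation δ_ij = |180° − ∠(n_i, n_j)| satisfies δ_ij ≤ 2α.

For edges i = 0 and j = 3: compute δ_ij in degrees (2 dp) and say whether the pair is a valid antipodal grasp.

α = atan 0.1 = 5.71°;  2α = 11.42°
edge 0: e_0 = (+1.50, +0.71);  n_0 = (+0.4278, -0.9039)
edge 3: e_3 = (-1.69, -0.65);  n_3 = (-0.3590, +0.9333)
∠(n_0, n_3) = 175.71°
δ = |180° − 175.71°| = 4.29°
4.29° ≤ 2α = 11.42°  →  valid

δ = 4.29°, valid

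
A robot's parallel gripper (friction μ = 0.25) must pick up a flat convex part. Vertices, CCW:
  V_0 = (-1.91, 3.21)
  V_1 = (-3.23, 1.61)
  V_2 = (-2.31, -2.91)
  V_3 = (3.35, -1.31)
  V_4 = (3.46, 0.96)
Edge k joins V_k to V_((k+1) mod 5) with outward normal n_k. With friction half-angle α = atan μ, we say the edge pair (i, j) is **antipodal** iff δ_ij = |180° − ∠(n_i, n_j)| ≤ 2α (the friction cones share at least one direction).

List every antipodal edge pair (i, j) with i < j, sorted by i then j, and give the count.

α = atan 0.25 = 14.04°;  2α = 28.07°
n_0 = (-0.7714, +0.6364)
n_1 = (-0.9799, -0.1995)
n_2 = (+0.2720, -0.9623)
n_3 = (+0.9988, -0.0484)
n_4 = (+0.3864, +0.9223)
  (0,1): δ = 128.97°  ·
  (0,2): δ = 34.69°  ·
  (0,3): δ = 36.75°  ·
  (0,4): δ = 106.79°  ·
  (1,2): δ = 85.72°  ·
  (1,3): δ = 14.28°  ✓
  (1,4): δ = 55.76°  ·
  (2,3): δ = 108.56°  ·
  (2,4): δ = 38.52°  ·
  (3,4): δ = 109.96°  ·
antipodal pairs: 1

count = 1; pairs: (1,3)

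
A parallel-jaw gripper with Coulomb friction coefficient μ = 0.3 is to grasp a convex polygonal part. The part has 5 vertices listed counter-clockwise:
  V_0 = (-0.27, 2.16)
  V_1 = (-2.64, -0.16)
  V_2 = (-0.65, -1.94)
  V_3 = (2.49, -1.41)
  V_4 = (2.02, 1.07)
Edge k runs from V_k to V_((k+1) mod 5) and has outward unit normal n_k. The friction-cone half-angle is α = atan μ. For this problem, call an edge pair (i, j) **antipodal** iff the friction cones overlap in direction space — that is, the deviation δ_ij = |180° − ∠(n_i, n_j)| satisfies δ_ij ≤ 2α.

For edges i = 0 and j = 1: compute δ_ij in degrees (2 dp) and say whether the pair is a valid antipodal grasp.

δ = 86.20°, invalid

α = atan 0.3 = 16.70°;  2α = 33.40°
edge 0: e_0 = (-2.37, -2.32);  n_0 = (-0.6995, +0.7146)
edge 1: e_1 = (+1.99, -1.78);  n_1 = (-0.6667, -0.7453)
∠(n_0, n_1) = 93.80°
δ = |180° − 93.80°| = 86.20°
86.20° > 2α = 33.40°  →  invalid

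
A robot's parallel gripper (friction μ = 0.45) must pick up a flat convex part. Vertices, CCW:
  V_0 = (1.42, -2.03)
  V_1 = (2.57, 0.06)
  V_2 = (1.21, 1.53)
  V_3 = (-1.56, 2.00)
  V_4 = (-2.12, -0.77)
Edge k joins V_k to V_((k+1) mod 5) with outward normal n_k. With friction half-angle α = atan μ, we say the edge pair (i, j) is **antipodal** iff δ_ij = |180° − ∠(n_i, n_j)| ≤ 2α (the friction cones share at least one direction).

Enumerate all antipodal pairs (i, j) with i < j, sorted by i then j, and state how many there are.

α = atan 0.45 = 24.23°;  2α = 48.46°
n_0 = (+0.8761, -0.4821)
n_1 = (+0.7340, +0.6791)
n_2 = (+0.1673, +0.9859)
n_3 = (-0.9802, +0.1982)
n_4 = (-0.3353, -0.9421)
  (0,1): δ = 108.40°  ·
  (0,2): δ = 70.81°  ·
  (0,3): δ = 17.39°  ✓
  (0,4): δ = 99.23°  ·
  (1,2): δ = 142.40°  ·
  (1,3): δ = 54.20°  ·
  (1,4): δ = 27.63°  ✓
  (2,3): δ = 91.80°  ·
  (2,4): δ = 9.96°  ✓
  (3,4): δ = 98.16°  ·
antipodal pairs: 3

count = 3; pairs: (0,3), (1,4), (2,4)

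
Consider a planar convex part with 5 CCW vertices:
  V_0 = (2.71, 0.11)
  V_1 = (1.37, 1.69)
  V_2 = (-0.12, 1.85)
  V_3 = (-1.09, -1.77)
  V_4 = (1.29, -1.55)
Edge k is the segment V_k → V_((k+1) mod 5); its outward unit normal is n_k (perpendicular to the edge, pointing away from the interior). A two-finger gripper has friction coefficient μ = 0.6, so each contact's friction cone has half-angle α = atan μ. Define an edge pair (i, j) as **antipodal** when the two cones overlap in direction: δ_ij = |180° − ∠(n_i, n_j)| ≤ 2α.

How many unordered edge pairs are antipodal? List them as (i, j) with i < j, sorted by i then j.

α = atan 0.6 = 30.96°;  2α = 61.93°
n_0 = (+0.7627, +0.6468)
n_1 = (+0.1068, +0.9943)
n_2 = (-0.9659, +0.2588)
n_3 = (+0.0920, -0.9958)
n_4 = (+0.7599, -0.6500)
  (0,1): δ = 136.43°  ·
  (0,2): δ = 55.30°  ✓
  (0,3): δ = 54.98°  ✓
  (0,4): δ = 99.15°  ·
  (1,2): δ = 98.87°  ·
  (1,3): δ = 11.41°  ✓
  (1,4): δ = 55.58°  ✓
  (2,3): δ = 69.72°  ·
  (2,4): δ = 25.54°  ✓
  (3,4): δ = 135.83°  ·
antipodal pairs: 5

count = 5; pairs: (0,2), (0,3), (1,3), (1,4), (2,4)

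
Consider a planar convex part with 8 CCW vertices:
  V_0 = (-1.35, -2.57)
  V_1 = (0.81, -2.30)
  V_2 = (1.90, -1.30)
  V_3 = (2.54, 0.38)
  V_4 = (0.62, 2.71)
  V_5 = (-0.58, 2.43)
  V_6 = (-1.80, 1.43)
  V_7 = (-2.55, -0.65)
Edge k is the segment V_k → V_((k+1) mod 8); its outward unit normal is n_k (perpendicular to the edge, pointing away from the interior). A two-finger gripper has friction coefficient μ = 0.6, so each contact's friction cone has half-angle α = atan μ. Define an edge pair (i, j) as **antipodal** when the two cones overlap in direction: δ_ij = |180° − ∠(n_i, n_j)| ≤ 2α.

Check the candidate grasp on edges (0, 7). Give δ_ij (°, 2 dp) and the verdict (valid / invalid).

δ = 114.88°, invalid

α = atan 0.6 = 30.96°;  2α = 61.93°
edge 0: e_0 = (+2.16, +0.27);  n_0 = (+0.1240, -0.9923)
edge 7: e_7 = (+1.20, -1.92);  n_7 = (-0.8480, -0.5300)
∠(n_0, n_7) = 65.12°
δ = |180° − 65.12°| = 114.88°
114.88° > 2α = 61.93°  →  invalid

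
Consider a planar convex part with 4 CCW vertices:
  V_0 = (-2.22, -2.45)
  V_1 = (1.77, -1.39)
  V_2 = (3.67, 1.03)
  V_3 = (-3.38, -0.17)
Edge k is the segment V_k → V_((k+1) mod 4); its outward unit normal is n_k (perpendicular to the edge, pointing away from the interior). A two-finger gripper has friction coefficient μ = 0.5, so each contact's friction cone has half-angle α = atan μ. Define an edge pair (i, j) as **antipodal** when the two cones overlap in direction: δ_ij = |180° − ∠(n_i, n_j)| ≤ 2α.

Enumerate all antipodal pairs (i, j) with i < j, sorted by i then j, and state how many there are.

count = 2; pairs: (0,2), (1,2)

α = atan 0.5 = 26.57°;  2α = 53.13°
n_0 = (+0.2568, -0.9665)
n_1 = (+0.7865, -0.6175)
n_2 = (-0.1678, +0.9858)
n_3 = (-0.8913, -0.4535)
  (0,1): δ = 143.01°  ·
  (0,2): δ = 5.22°  ✓
  (0,3): δ = 102.09°  ·
  (1,2): δ = 42.20°  ✓
  (1,3): δ = 65.10°  ·
  (2,3): δ = 72.69°  ·
antipodal pairs: 2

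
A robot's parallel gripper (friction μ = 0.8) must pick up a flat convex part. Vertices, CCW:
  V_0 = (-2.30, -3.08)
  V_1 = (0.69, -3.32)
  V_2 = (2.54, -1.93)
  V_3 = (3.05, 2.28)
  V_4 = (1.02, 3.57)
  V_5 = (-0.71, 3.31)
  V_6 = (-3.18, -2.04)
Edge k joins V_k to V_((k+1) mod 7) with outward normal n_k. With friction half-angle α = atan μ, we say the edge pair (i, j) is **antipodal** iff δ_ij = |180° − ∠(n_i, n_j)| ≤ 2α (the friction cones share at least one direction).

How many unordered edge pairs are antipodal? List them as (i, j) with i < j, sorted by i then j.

count = 11; pairs: (0,3), (0,4), (0,5), (1,3), (1,4), (1,5), (2,4), (2,5), (2,6), (3,6), (4,6)

α = atan 0.8 = 38.66°;  2α = 77.32°
n_0 = (-0.0800, -0.9968)
n_1 = (+0.6007, -0.7995)
n_2 = (+0.9927, -0.1203)
n_3 = (+0.5363, +0.8440)
n_4 = (-0.1486, +0.9889)
n_5 = (-0.9079, +0.4192)
n_6 = (-0.7634, -0.6459)
  (0,1): δ = 138.49°  ·
  (0,2): δ = 92.32°  ·
  (0,3): δ = 27.85°  ✓
  (0,4): δ = 13.14°  ✓
  (0,5): δ = 69.81°  ✓
  (0,6): δ = 134.83°  ·
  (1,2): δ = 133.83°  ·
  (1,3): δ = 69.35°  ✓
  (1,4): δ = 28.37°  ✓
  (1,5): δ = 28.30°  ✓
  (1,6): δ = 93.32°  ·
  (2,3): δ = 115.53°  ·
  (2,4): δ = 74.55°  ✓
  (2,5): δ = 17.87°  ✓
  (2,6): δ = 47.14°  ✓
  (3,4): δ = 139.02°  ·
  (3,5): δ = 82.35°  ·
  (3,6): δ = 17.33°  ✓
  (4,5): δ = 123.33°  ·
  (4,6): δ = 58.31°  ✓
  (5,6): δ = 114.98°  ·
antipodal pairs: 11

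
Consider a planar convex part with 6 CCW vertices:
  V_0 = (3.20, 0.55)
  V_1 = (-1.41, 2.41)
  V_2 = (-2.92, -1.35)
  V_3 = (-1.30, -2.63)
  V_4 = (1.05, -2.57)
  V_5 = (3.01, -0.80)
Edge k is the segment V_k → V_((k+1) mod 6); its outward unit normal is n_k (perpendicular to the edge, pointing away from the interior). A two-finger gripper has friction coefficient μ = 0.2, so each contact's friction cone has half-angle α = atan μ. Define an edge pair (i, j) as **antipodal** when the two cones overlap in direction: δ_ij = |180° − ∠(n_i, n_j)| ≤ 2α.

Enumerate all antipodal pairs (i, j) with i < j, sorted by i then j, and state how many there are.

α = atan 0.2 = 11.31°;  2α = 22.62°
n_0 = (+0.3742, +0.9274)
n_1 = (-0.9280, +0.3727)
n_2 = (-0.6200, -0.7846)
n_3 = (+0.0255, -0.9997)
n_4 = (+0.6702, -0.7422)
n_5 = (+0.9902, -0.1394)
  (0,1): δ = 89.91°  ·
  (0,2): δ = 16.34°  ✓
  (0,3): δ = 23.44°  ·
  (0,4): δ = 64.06°  ·
  (0,5): δ = 103.96°  ·
  (1,2): δ = 106.43°  ·
  (1,3): δ = 66.66°  ·
  (1,4): δ = 26.04°  ·
  (1,5): δ = 13.87°  ✓
  (2,3): δ = 140.22°  ·
  (2,4): δ = 99.60°  ·
  (2,5): δ = 59.70°  ·
  (3,4): δ = 139.38°  ·
  (3,5): δ = 99.47°  ·
  (4,5): δ = 140.10°  ·
antipodal pairs: 2

count = 2; pairs: (0,2), (1,5)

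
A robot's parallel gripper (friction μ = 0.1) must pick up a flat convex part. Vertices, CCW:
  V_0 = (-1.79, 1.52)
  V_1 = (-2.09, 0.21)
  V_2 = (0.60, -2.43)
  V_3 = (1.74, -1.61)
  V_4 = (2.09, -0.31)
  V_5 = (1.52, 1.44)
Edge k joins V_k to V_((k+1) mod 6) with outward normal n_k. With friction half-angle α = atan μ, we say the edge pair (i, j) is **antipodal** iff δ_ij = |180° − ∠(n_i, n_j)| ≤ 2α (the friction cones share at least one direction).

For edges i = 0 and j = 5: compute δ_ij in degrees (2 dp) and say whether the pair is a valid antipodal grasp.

δ = 101.51°, invalid

α = atan 0.1 = 5.71°;  2α = 11.42°
edge 0: e_0 = (-0.30, -1.31);  n_0 = (-0.9748, +0.2232)
edge 5: e_5 = (-3.31, +0.08);  n_5 = (+0.0242, +0.9997)
∠(n_0, n_5) = 78.49°
δ = |180° − 78.49°| = 101.51°
101.51° > 2α = 11.42°  →  invalid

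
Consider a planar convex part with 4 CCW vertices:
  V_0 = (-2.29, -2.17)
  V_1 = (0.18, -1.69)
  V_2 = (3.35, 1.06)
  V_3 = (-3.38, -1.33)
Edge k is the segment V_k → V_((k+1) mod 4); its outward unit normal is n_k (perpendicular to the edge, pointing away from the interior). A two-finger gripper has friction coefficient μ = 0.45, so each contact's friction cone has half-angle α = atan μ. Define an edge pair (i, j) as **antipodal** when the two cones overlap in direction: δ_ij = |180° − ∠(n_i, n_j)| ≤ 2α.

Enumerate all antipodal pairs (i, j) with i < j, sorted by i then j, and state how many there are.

α = atan 0.45 = 24.23°;  2α = 48.46°
n_0 = (+0.1908, -0.9816)
n_1 = (+0.6553, -0.7554)
n_2 = (-0.3347, +0.9423)
n_3 = (-0.6104, -0.7921)
  (0,1): δ = 150.06°  ·
  (0,2): δ = 8.55°  ✓
  (0,3): δ = 131.38°  ·
  (1,2): δ = 21.39°  ✓
  (1,3): δ = 101.44°  ·
  (2,3): δ = 57.17°  ·
antipodal pairs: 2

count = 2; pairs: (0,2), (1,2)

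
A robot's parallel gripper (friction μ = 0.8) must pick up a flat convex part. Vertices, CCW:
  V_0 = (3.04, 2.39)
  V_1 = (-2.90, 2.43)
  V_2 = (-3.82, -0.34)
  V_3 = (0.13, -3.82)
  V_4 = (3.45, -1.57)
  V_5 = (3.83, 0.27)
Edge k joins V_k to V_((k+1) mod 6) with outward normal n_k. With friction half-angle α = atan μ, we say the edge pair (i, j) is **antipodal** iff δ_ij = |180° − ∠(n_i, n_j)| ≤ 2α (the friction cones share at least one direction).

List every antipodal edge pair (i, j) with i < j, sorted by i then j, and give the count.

α = atan 0.8 = 38.66°;  2α = 77.32°
n_0 = (+0.0067, +1.0000)
n_1 = (-0.9490, +0.3152)
n_2 = (-0.6611, -0.7503)
n_3 = (+0.5610, -0.8278)
n_4 = (+0.9793, -0.2023)
n_5 = (+0.9371, +0.3492)
  (0,1): δ = 107.99°  ·
  (0,2): δ = 40.99°  ✓
  (0,3): δ = 34.51°  ✓
  (0,4): δ = 78.72°  ·
  (0,5): δ = 110.82°  ·
  (1,2): δ = 113.01°  ·
  (1,3): δ = 37.50°  ✓
  (1,4): δ = 6.70°  ✓
  (1,5): δ = 38.81°  ✓
  (2,3): δ = 104.49°  ·
  (2,4): δ = 60.29°  ✓
  (2,5): δ = 28.18°  ✓
  (3,4): δ = 135.79°  ·
  (3,5): δ = 103.69°  ·
  (4,5): δ = 147.89°  ·
antipodal pairs: 7

count = 7; pairs: (0,2), (0,3), (1,3), (1,4), (1,5), (2,4), (2,5)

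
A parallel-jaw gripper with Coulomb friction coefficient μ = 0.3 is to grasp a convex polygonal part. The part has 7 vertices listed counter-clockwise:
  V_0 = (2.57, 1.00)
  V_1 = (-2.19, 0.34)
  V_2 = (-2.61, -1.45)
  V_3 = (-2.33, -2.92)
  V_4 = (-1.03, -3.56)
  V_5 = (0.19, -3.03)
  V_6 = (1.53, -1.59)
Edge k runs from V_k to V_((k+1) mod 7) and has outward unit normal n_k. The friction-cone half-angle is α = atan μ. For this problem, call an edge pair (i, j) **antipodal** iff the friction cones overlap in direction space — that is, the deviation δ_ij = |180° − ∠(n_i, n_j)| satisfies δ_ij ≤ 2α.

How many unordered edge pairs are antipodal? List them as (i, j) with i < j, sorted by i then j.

α = atan 0.3 = 16.70°;  2α = 33.40°
n_0 = (-0.1373, +0.9905)
n_1 = (-0.9736, +0.2284)
n_2 = (-0.9823, -0.1871)
n_3 = (-0.4417, -0.8972)
n_4 = (+0.3985, -0.9172)
n_5 = (+0.7321, -0.6812)
n_6 = (+0.9280, -0.3726)
  (0,1): δ = 111.10°  ·
  (0,2): δ = 87.11°  ·
  (0,3): δ = 34.11°  ·
  (0,4): δ = 15.59°  ✓
  (0,5): δ = 39.17°  ·
  (0,6): δ = 60.23°  ·
  (1,2): δ = 156.01°  ·
  (1,3): δ = 103.01°  ·
  (1,4): δ = 53.31°  ·
  (1,5): δ = 29.74°  ✓
  (1,6): δ = 8.67°  ✓
  (2,3): δ = 127.00°  ·
  (2,4): δ = 77.30°  ·
  (2,5): δ = 53.72°  ·
  (2,6): δ = 32.66°  ✓
  (3,4): δ = 130.31°  ·
  (3,5): δ = 106.73°  ·
  (3,6): δ = 85.67°  ·
  (4,5): δ = 156.42°  ·
  (4,6): δ = 135.36°  ·
  (5,6): δ = 158.94°  ·
antipodal pairs: 4

count = 4; pairs: (0,4), (1,5), (1,6), (2,6)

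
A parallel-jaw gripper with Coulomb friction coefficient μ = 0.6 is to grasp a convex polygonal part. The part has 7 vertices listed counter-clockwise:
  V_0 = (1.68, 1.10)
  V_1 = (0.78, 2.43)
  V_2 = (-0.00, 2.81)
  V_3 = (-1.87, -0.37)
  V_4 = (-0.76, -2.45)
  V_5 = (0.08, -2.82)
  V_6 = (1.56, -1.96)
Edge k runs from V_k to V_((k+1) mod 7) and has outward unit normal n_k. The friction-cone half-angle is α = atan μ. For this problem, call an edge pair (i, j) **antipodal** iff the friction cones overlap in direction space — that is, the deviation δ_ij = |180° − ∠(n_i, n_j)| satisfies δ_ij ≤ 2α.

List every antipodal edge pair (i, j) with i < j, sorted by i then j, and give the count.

count = 8; pairs: (0,3), (0,4), (1,3), (1,4), (1,5), (2,5), (2,6), (3,6)

α = atan 0.6 = 30.96°;  2α = 61.93°
n_0 = (+0.8282, +0.5604)
n_1 = (+0.4380, +0.8990)
n_2 = (-0.8620, +0.5069)
n_3 = (-0.8822, -0.4708)
n_4 = (-0.4031, -0.9152)
n_5 = (+0.5024, -0.8646)
n_6 = (+0.9992, -0.0392)
  (0,1): δ = 150.06°  ·
  (0,2): δ = 64.54°  ·
  (0,3): δ = 6.00°  ✓
  (0,4): δ = 32.14°  ✓
  (0,5): δ = 86.07°  ·
  (0,6): δ = 143.67°  ·
  (1,2): δ = 94.48°  ·
  (1,3): δ = 35.94°  ✓
  (1,4): δ = 2.20°  ✓
  (1,5): δ = 56.13°  ✓
  (1,6): δ = 113.73°  ·
  (2,3): δ = 121.46°  ·
  (2,4): δ = 83.31°  ·
  (2,5): δ = 29.38°  ✓
  (2,6): δ = 28.21°  ✓
  (3,4): δ = 141.86°  ·
  (3,5): δ = 87.93°  ·
  (3,6): δ = 30.33°  ✓
  (4,5): δ = 126.07°  ·
  (4,6): δ = 68.47°  ·
  (5,6): δ = 122.41°  ·
antipodal pairs: 8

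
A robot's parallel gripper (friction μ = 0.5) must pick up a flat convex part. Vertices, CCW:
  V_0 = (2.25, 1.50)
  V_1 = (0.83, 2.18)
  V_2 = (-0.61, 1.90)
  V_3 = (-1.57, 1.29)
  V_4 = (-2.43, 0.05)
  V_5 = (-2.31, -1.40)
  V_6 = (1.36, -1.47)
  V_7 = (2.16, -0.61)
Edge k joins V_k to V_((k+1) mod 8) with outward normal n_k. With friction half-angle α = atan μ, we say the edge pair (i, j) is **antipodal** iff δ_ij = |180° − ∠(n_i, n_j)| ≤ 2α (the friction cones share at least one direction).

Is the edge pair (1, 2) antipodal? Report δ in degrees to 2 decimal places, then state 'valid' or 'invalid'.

δ = 158.57°, invalid

α = atan 0.5 = 26.57°;  2α = 53.13°
edge 1: e_1 = (-1.44, -0.28);  n_1 = (-0.1909, +0.9816)
edge 2: e_2 = (-0.96, -0.61);  n_2 = (-0.5363, +0.8440)
∠(n_1, n_2) = 21.43°
δ = |180° − 21.43°| = 158.57°
158.57° > 2α = 53.13°  →  invalid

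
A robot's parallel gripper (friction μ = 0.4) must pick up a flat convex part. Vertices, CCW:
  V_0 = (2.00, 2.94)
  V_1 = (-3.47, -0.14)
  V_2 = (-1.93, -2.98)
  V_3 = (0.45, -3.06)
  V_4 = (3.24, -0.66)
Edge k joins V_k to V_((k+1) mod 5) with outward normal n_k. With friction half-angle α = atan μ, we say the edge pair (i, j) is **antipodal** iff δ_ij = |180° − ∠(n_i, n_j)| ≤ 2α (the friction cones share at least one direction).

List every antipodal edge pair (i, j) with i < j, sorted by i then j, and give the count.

count = 3; pairs: (0,2), (0,3), (1,4)

α = atan 0.4 = 21.80°;  2α = 43.60°
n_0 = (-0.4906, +0.8714)
n_1 = (-0.8791, -0.4767)
n_2 = (-0.0336, -0.9994)
n_3 = (+0.6521, -0.7581)
n_4 = (+0.9455, +0.3257)
  (0,1): δ = 90.91°  ·
  (0,2): δ = 31.31°  ✓
  (0,3): δ = 11.32°  ✓
  (0,4): δ = 79.62°  ·
  (1,2): δ = 120.39°  ·
  (1,3): δ = 77.77°  ·
  (1,4): δ = 9.46°  ✓
  (2,3): δ = 137.37°  ·
  (2,4): δ = 69.07°  ·
  (3,4): δ = 111.70°  ·
antipodal pairs: 3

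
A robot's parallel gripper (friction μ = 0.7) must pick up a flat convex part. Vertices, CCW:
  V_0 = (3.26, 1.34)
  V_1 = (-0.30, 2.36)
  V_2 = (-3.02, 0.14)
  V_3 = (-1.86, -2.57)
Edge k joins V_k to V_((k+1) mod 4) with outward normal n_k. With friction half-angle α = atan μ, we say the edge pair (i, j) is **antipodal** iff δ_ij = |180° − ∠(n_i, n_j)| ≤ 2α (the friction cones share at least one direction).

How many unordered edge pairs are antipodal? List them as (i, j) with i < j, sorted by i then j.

count = 3; pairs: (0,2), (0,3), (1,3)

α = atan 0.7 = 34.99°;  2α = 69.98°
n_0 = (+0.2754, +0.9613)
n_1 = (-0.6323, +0.7747)
n_2 = (-0.9193, -0.3935)
n_3 = (+0.6069, -0.7948)
  (0,1): δ = 124.79°  ·
  (0,2): δ = 50.84°  ✓
  (0,3): δ = 53.36°  ✓
  (1,2): δ = 106.05°  ·
  (1,3): δ = 1.85°  ✓
  (2,3): δ = 75.81°  ·
antipodal pairs: 3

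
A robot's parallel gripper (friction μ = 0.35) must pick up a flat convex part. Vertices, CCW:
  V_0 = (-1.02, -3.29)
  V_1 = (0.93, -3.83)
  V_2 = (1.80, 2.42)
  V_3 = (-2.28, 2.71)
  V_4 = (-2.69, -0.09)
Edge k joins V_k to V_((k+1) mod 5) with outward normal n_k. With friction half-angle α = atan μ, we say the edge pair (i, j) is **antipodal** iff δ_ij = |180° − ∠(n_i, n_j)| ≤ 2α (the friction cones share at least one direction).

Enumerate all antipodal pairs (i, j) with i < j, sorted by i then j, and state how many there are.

α = atan 0.35 = 19.29°;  2α = 38.58°
n_0 = (-0.2669, -0.9637)
n_1 = (+0.9905, -0.1379)
n_2 = (+0.0709, +0.9975)
n_3 = (-0.9894, +0.1449)
n_4 = (-0.8865, -0.4627)
  (0,1): δ = 82.45°  ·
  (0,2): δ = 11.41°  ✓
  (0,3): δ = 97.15°  ·
  (0,4): δ = 133.04°  ·
  (1,2): δ = 86.14°  ·
  (1,3): δ = 0.41°  ✓
  (1,4): δ = 35.48°  ✓
  (2,3): δ = 94.26°  ·
  (2,4): δ = 58.38°  ·
  (3,4): δ = 144.11°  ·
antipodal pairs: 3

count = 3; pairs: (0,2), (1,3), (1,4)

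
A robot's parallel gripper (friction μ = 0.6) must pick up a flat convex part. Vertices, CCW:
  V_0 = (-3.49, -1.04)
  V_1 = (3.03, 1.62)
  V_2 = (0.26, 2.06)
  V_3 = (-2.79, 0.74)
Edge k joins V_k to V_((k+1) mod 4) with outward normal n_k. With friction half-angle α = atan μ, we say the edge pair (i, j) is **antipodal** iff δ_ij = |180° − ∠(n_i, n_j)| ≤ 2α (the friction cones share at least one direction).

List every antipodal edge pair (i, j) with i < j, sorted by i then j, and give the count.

count = 3; pairs: (0,1), (0,2), (0,3)

α = atan 0.6 = 30.96°;  2α = 61.93°
n_0 = (+0.3777, -0.9259)
n_1 = (+0.1569, +0.9876)
n_2 = (-0.3972, +0.9177)
n_3 = (-0.9306, +0.3660)
  (0,1): δ = 31.22°  ✓
  (0,2): δ = 1.21°  ✓
  (0,3): δ = 46.34°  ✓
  (1,2): δ = 147.57°  ·
  (1,3): δ = 102.44°  ·
  (2,3): δ = 134.87°  ·
antipodal pairs: 3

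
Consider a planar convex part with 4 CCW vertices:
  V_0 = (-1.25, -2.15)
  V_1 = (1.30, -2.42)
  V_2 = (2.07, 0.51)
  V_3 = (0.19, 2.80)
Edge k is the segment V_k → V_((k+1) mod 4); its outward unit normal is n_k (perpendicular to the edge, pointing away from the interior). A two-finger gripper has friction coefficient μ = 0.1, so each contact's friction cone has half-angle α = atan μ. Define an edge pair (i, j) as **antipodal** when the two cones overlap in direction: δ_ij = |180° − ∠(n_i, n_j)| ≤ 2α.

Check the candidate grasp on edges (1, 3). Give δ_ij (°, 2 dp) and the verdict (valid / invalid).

δ = 1.50°, valid

α = atan 0.1 = 5.71°;  2α = 11.42°
edge 1: e_1 = (+0.77, +2.93);  n_1 = (+0.9672, -0.2542)
edge 3: e_3 = (-1.44, -4.95);  n_3 = (-0.9602, +0.2793)
∠(n_1, n_3) = 178.50°
δ = |180° − 178.50°| = 1.50°
1.50° ≤ 2α = 11.42°  →  valid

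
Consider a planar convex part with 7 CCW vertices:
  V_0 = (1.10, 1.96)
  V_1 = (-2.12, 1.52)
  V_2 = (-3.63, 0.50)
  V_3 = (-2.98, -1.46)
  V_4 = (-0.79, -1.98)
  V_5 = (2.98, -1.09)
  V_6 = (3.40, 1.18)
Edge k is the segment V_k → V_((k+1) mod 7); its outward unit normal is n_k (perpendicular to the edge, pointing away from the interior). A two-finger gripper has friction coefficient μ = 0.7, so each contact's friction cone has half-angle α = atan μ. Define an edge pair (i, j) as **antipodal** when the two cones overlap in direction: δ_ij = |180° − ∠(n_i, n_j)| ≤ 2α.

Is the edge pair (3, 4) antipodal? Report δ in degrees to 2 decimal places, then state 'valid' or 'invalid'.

δ = 153.36°, invalid

α = atan 0.7 = 34.99°;  2α = 69.98°
edge 3: e_3 = (+2.19, -0.52);  n_3 = (-0.2310, -0.9729)
edge 4: e_4 = (+3.77, +0.89);  n_4 = (+0.2298, -0.9732)
∠(n_3, n_4) = 26.64°
δ = |180° − 26.64°| = 153.36°
153.36° > 2α = 69.98°  →  invalid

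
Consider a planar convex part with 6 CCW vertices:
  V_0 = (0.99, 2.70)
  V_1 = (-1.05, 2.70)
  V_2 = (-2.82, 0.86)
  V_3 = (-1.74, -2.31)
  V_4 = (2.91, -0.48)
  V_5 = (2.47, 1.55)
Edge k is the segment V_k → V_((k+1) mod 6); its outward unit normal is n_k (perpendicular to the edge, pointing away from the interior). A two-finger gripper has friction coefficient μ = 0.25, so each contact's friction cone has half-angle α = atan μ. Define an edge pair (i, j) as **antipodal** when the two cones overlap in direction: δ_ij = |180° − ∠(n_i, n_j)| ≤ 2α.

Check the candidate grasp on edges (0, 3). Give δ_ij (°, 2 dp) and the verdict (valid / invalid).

α = atan 0.25 = 14.04°;  2α = 28.07°
edge 0: e_0 = (-2.04, +0.00);  n_0 = (+0.0000, +1.0000)
edge 3: e_3 = (+4.65, +1.83);  n_3 = (+0.3662, -0.9305)
∠(n_0, n_3) = 158.52°
δ = |180° − 158.52°| = 21.48°
21.48° ≤ 2α = 28.07°  →  valid

δ = 21.48°, valid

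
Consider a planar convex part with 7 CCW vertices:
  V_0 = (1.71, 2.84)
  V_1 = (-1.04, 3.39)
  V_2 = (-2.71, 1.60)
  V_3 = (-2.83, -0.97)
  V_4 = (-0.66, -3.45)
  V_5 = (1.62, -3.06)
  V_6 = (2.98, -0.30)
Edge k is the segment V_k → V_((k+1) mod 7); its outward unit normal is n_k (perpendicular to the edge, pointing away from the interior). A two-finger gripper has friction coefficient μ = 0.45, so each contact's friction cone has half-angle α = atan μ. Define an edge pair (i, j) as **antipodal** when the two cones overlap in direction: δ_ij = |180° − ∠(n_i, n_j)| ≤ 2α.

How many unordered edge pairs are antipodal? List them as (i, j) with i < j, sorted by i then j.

count = 7; pairs: (0,3), (0,4), (1,4), (1,5), (2,5), (2,6), (3,6)

α = atan 0.45 = 24.23°;  2α = 48.46°
n_0 = (+0.1961, +0.9806)
n_1 = (-0.7312, +0.6822)
n_2 = (-0.9989, +0.0466)
n_3 = (-0.7526, -0.6585)
n_4 = (+0.1686, -0.9857)
n_5 = (+0.8970, -0.4420)
n_6 = (+0.9270, +0.3750)
  (0,1): δ = 121.70°  ·
  (0,2): δ = 81.36°  ·
  (0,3): δ = 37.50°  ✓
  (0,4): δ = 21.02°  ✓
  (0,5): δ = 75.08°  ·
  (0,6): δ = 123.33°  ·
  (1,2): δ = 139.66°  ·
  (1,3): δ = 95.80°  ·
  (1,4): δ = 37.28°  ✓
  (1,5): δ = 16.78°  ✓
  (1,6): δ = 65.03°  ·
  (2,3): δ = 136.14°  ·
  (2,4): δ = 77.62°  ·
  (2,5): δ = 23.56°  ✓
  (2,6): δ = 24.69°  ✓
  (3,4): δ = 121.48°  ·
  (3,5): δ = 67.42°  ·
  (3,6): δ = 19.16°  ✓
  (4,5): δ = 125.94°  ·
  (4,6): δ = 77.69°  ·
  (5,6): δ = 131.75°  ·
antipodal pairs: 7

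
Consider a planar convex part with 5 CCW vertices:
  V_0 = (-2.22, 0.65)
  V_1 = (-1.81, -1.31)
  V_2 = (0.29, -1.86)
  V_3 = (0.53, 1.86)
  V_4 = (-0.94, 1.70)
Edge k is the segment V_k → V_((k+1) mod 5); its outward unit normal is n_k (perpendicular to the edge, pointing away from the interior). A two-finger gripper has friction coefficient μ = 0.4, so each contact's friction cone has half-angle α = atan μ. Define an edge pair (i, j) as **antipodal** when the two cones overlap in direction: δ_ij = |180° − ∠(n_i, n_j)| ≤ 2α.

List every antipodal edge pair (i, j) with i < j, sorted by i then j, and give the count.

count = 2; pairs: (0,2), (1,3)

α = atan 0.4 = 21.80°;  2α = 43.60°
n_0 = (-0.9788, -0.2048)
n_1 = (-0.2534, -0.9674)
n_2 = (+0.9979, -0.0644)
n_3 = (-0.1082, +0.9941)
n_4 = (-0.6342, +0.7731)
  (0,1): δ = 116.49°  ·
  (0,2): δ = 15.51°  ✓
  (0,3): δ = 84.40°  ·
  (0,4): δ = 117.55°  ·
  (1,2): δ = 79.01°  ·
  (1,3): δ = 20.89°  ✓
  (1,4): δ = 54.04°  ·
  (2,3): δ = 80.10°  ·
  (2,4): δ = 46.95°  ·
  (3,4): δ = 146.85°  ·
antipodal pairs: 2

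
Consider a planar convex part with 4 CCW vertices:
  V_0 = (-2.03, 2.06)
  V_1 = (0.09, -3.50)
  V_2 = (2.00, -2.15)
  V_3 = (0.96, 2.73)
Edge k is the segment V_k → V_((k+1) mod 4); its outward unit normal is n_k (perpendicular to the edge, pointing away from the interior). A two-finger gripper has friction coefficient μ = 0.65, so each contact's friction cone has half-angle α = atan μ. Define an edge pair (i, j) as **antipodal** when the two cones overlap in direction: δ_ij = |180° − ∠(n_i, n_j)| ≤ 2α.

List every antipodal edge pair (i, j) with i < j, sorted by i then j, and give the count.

count = 2; pairs: (0,2), (1,3)

α = atan 0.65 = 33.02°;  2α = 66.05°
n_0 = (-0.9344, -0.3563)
n_1 = (+0.5772, -0.8166)
n_2 = (+0.9780, +0.2084)
n_3 = (-0.2187, +0.9758)
  (0,1): δ = 75.62°  ·
  (0,2): δ = 8.84°  ✓
  (0,3): δ = 81.76°  ·
  (1,2): δ = 113.22°  ·
  (1,3): δ = 22.62°  ✓
  (2,3): δ = 89.40°  ·
antipodal pairs: 2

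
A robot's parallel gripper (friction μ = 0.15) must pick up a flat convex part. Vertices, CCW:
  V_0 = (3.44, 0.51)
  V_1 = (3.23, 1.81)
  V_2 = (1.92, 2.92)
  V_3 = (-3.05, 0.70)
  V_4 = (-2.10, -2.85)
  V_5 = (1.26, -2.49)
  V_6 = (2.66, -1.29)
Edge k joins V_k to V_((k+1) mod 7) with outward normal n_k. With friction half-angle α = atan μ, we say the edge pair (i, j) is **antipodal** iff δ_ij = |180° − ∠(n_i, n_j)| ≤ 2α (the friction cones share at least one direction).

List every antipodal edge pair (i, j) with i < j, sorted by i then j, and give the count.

α = atan 0.15 = 8.53°;  2α = 17.06°
n_0 = (+0.9872, +0.1595)
n_1 = (+0.6465, +0.7629)
n_2 = (-0.4078, +0.9131)
n_3 = (-0.9660, -0.2585)
n_4 = (+0.1065, -0.9943)
n_5 = (+0.6508, -0.7593)
n_6 = (+0.9176, -0.3976)
  (0,1): δ = 139.45°  ·
  (0,2): δ = 75.11°  ·
  (0,3): δ = 5.81°  ✓
  (0,4): δ = 86.94°  ·
  (0,5): δ = 121.43°  ·
  (0,6): δ = 147.40°  ·
  (1,2): δ = 115.66°  ·
  (1,3): δ = 34.74°  ·
  (1,4): δ = 46.39°  ·
  (1,5): δ = 80.88°  ·
  (1,6): δ = 106.85°  ·
  (2,3): δ = 99.09°  ·
  (2,4): δ = 17.95°  ·
  (2,5): δ = 16.53°  ✓
  (2,6): δ = 42.50°  ·
  (3,4): δ = 98.87°  ·
  (3,5): δ = 64.38°  ·
  (3,6): δ = 38.41°  ·
  (4,5): δ = 145.51°  ·
  (4,6): δ = 119.54°  ·
  (5,6): δ = 154.03°  ·
antipodal pairs: 2

count = 2; pairs: (0,3), (2,5)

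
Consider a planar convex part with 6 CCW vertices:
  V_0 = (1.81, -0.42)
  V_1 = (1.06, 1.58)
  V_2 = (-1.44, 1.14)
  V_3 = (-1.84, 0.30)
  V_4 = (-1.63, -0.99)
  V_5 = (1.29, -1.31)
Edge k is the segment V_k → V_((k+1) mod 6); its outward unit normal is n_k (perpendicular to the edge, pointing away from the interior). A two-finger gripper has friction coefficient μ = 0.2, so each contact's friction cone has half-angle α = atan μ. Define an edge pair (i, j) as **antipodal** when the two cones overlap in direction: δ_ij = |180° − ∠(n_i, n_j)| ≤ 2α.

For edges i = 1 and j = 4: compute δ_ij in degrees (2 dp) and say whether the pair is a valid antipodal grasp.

δ = 16.24°, valid

α = atan 0.2 = 11.31°;  2α = 22.62°
edge 1: e_1 = (-2.50, -0.44);  n_1 = (-0.1733, +0.9849)
edge 4: e_4 = (+2.92, -0.32);  n_4 = (-0.1089, -0.9940)
∠(n_1, n_4) = 163.76°
δ = |180° − 163.76°| = 16.24°
16.24° ≤ 2α = 22.62°  →  valid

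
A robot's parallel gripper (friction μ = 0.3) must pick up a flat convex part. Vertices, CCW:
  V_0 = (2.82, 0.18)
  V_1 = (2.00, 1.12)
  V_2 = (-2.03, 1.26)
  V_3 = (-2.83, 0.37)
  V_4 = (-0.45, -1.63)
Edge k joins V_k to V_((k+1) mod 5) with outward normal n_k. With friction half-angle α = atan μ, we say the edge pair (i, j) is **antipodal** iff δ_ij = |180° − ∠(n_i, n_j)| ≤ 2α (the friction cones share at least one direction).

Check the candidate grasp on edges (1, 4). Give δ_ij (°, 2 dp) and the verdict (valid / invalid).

α = atan 0.3 = 16.70°;  2α = 33.40°
edge 1: e_1 = (-4.03, +0.14);  n_1 = (+0.0347, +0.9994)
edge 4: e_4 = (+3.27, +1.81);  n_4 = (+0.4843, -0.8749)
∠(n_1, n_4) = 149.05°
δ = |180° − 149.05°| = 30.95°
30.95° ≤ 2α = 33.40°  →  valid

δ = 30.95°, valid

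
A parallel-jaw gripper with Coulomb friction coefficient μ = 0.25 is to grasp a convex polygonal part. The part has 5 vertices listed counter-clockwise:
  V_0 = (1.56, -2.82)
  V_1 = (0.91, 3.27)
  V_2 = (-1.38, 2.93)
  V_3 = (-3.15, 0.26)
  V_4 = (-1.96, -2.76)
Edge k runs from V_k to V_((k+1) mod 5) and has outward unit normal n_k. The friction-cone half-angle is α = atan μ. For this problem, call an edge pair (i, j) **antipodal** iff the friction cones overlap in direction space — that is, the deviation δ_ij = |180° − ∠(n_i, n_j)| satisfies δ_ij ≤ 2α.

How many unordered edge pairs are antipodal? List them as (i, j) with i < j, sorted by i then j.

count = 2; pairs: (0,3), (1,4)

α = atan 0.25 = 14.04°;  2α = 28.07°
n_0 = (+0.9944, +0.1061)
n_1 = (-0.1469, +0.9892)
n_2 = (-0.8335, +0.5525)
n_3 = (-0.9304, -0.3666)
n_4 = (-0.0170, -0.9999)
  (0,1): δ = 87.65°  ·
  (0,2): δ = 39.63°  ·
  (0,3): δ = 15.41°  ✓
  (0,4): δ = 82.93°  ·
  (1,2): δ = 131.99°  ·
  (1,3): δ = 76.94°  ·
  (1,4): δ = 9.42°  ✓
  (2,3): δ = 124.95°  ·
  (2,4): δ = 57.44°  ·
  (3,4): δ = 112.48°  ·
antipodal pairs: 2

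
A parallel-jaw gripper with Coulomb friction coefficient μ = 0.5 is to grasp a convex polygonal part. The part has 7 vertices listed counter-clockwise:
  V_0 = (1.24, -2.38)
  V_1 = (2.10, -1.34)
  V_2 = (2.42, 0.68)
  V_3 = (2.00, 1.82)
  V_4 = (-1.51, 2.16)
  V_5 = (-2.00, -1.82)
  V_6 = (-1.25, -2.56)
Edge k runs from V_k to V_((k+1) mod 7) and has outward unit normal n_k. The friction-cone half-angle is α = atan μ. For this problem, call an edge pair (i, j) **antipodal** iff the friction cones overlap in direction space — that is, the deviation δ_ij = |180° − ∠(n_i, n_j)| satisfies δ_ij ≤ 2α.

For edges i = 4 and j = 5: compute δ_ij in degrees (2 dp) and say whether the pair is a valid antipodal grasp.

α = atan 0.5 = 26.57°;  2α = 53.13°
edge 4: e_4 = (-0.49, -3.98);  n_4 = (-0.9925, +0.1222)
edge 5: e_5 = (+0.75, -0.74);  n_5 = (-0.7023, -0.7118)
∠(n_4, n_5) = 52.40°
δ = |180° − 52.40°| = 127.60°
127.60° > 2α = 53.13°  →  invalid

δ = 127.60°, invalid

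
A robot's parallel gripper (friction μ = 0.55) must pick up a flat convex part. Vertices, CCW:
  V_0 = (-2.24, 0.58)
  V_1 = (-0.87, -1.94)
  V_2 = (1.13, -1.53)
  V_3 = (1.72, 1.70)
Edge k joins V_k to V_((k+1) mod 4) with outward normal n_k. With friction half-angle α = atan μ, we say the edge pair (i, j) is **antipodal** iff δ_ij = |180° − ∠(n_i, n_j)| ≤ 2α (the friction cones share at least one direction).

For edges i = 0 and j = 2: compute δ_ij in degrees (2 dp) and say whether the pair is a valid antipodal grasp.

α = atan 0.55 = 28.81°;  2α = 57.62°
edge 0: e_0 = (+1.37, -2.52);  n_0 = (-0.8786, -0.4776)
edge 2: e_2 = (+0.59, +3.23);  n_2 = (+0.9837, -0.1797)
∠(n_0, n_2) = 141.12°
δ = |180° − 141.12°| = 38.88°
38.88° ≤ 2α = 57.62°  →  valid

δ = 38.88°, valid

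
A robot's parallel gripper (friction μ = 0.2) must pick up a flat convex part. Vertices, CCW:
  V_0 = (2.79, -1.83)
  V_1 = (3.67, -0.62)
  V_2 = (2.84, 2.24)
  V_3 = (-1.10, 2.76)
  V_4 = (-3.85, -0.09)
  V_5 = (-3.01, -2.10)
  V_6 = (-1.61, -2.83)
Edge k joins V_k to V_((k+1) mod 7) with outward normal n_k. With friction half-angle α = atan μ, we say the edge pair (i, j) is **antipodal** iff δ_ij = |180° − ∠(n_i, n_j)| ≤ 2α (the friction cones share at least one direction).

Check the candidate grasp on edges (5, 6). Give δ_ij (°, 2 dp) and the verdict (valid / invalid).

α = atan 0.2 = 11.31°;  2α = 22.62°
edge 5: e_5 = (+1.40, -0.73);  n_5 = (-0.4623, -0.8867)
edge 6: e_6 = (+4.40, +1.00);  n_6 = (+0.2216, -0.9751)
∠(n_5, n_6) = 40.34°
δ = |180° − 40.34°| = 139.66°
139.66° > 2α = 22.62°  →  invalid

δ = 139.66°, invalid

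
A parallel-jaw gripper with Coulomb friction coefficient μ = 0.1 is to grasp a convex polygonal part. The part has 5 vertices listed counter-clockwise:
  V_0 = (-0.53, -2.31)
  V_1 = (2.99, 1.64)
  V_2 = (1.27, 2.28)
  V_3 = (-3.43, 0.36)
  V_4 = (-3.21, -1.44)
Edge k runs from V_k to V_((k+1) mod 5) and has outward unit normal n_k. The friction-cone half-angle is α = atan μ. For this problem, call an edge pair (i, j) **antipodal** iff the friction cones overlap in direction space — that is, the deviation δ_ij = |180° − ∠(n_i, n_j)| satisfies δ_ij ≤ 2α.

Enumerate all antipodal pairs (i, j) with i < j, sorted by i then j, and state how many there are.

count = 1; pairs: (1,4)

α = atan 0.1 = 5.71°;  2α = 11.42°
n_0 = (+0.7466, -0.6653)
n_1 = (+0.3487, +0.9372)
n_2 = (-0.3782, +0.9257)
n_3 = (-0.9926, -0.1213)
n_4 = (-0.3088, -0.9511)
  (0,1): δ = 68.70°  ·
  (0,2): δ = 26.07°  ·
  (0,3): δ = 48.67°  ·
  (0,4): δ = 113.72°  ·
  (1,2): δ = 137.37°  ·
  (1,3): δ = 62.62°  ·
  (1,4): δ = 2.43°  ✓
  (2,3): δ = 105.25°  ·
  (2,4): δ = 40.21°  ·
  (3,4): δ = 114.95°  ·
antipodal pairs: 1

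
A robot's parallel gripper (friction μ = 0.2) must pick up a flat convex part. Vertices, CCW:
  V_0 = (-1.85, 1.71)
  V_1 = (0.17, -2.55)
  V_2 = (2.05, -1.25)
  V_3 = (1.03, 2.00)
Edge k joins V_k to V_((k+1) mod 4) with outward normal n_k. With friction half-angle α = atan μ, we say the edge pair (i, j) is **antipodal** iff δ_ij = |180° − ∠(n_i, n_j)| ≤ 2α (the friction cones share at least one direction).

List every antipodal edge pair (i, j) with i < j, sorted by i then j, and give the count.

α = atan 0.2 = 11.31°;  2α = 22.62°
n_0 = (-0.9036, -0.4285)
n_1 = (+0.5688, -0.8225)
n_2 = (+0.9541, +0.2994)
n_3 = (-0.1002, +0.9950)
  (0,1): δ = 80.71°  ·
  (0,2): δ = 7.95°  ✓
  (0,3): δ = 70.38°  ·
  (1,2): δ = 107.24°  ·
  (1,3): δ = 28.91°  ·
  (2,3): δ = 101.67°  ·
antipodal pairs: 1

count = 1; pairs: (0,2)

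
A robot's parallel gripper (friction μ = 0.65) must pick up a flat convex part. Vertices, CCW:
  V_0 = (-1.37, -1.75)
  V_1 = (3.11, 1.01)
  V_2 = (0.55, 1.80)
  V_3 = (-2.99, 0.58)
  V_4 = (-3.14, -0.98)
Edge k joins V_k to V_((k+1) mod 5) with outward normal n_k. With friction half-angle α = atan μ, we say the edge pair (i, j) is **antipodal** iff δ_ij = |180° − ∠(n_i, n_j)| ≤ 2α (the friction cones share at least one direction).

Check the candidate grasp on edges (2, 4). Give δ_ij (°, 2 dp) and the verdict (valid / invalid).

δ = 42.53°, valid

α = atan 0.65 = 33.02°;  2α = 66.05°
edge 2: e_2 = (-3.54, -1.22);  n_2 = (-0.3258, +0.9454)
edge 4: e_4 = (+1.77, -0.77);  n_4 = (-0.3989, -0.9170)
∠(n_2, n_4) = 137.47°
δ = |180° − 137.47°| = 42.53°
42.53° ≤ 2α = 66.05°  →  valid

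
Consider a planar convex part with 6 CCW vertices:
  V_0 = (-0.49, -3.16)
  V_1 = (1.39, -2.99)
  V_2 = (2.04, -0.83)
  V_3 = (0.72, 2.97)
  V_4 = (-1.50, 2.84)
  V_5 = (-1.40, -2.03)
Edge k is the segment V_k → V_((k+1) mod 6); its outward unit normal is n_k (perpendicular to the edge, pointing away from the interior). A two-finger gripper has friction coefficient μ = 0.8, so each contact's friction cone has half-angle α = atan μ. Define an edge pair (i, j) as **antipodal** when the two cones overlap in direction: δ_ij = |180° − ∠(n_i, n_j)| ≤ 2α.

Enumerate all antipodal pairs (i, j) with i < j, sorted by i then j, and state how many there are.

count = 8; pairs: (0,2), (0,3), (1,3), (1,4), (1,5), (2,4), (2,5), (3,5)

α = atan 0.8 = 38.66°;  2α = 77.32°
n_0 = (+0.0901, -0.9959)
n_1 = (+0.9576, -0.2882)
n_2 = (+0.9446, +0.3281)
n_3 = (-0.0585, +0.9983)
n_4 = (-0.9998, -0.0205)
n_5 = (-0.7788, -0.6272)
  (0,1): δ = 111.91°  ·
  (0,2): δ = 76.01°  ✓
  (0,3): δ = 1.82°  ✓
  (0,4): δ = 86.01°  ·
  (0,5): δ = 123.68°  ·
  (1,2): δ = 144.10°  ·
  (1,3): δ = 69.90°  ✓
  (1,4): δ = 17.92°  ✓
  (1,5): δ = 55.59°  ✓
  (2,3): δ = 105.80°  ·
  (2,4): δ = 17.98°  ✓
  (2,5): δ = 19.69°  ✓
  (3,4): δ = 92.17°  ·
  (3,5): δ = 54.51°  ✓
  (4,5): δ = 142.33°  ·
antipodal pairs: 8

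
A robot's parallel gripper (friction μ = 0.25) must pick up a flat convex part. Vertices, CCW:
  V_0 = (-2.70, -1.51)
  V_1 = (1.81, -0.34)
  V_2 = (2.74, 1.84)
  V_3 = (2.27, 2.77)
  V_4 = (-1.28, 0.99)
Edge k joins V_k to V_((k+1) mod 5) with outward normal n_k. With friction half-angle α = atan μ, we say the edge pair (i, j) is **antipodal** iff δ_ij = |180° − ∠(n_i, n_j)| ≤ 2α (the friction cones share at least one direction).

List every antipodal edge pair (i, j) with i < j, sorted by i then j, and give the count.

α = atan 0.25 = 14.04°;  2α = 28.07°
n_0 = (+0.2511, -0.9680)
n_1 = (+0.9198, -0.3924)
n_2 = (+0.8925, +0.4510)
n_3 = (-0.4482, +0.8939)
n_4 = (-0.8695, +0.4939)
  (0,1): δ = 127.65°  ·
  (0,2): δ = 77.73°  ·
  (0,3): δ = 12.09°  ✓
  (0,4): δ = 45.86°  ·
  (1,2): δ = 130.09°  ·
  (1,3): δ = 40.27°  ·
  (1,4): δ = 6.49°  ✓
  (2,3): δ = 90.18°  ·
  (2,4): δ = 56.41°  ·
  (3,4): δ = 146.23°  ·
antipodal pairs: 2

count = 2; pairs: (0,3), (1,4)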